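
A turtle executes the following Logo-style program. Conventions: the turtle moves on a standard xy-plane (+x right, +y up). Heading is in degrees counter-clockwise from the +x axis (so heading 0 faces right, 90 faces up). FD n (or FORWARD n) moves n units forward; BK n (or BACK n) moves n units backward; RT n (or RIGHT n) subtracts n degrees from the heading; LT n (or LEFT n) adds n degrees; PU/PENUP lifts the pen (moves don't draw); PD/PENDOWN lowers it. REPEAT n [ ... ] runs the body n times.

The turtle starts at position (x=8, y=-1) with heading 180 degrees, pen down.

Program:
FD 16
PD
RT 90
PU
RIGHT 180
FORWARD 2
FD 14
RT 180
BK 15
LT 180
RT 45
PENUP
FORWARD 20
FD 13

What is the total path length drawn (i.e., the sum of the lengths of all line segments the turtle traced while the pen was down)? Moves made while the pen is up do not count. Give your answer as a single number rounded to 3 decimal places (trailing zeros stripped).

Executing turtle program step by step:
Start: pos=(8,-1), heading=180, pen down
FD 16: (8,-1) -> (-8,-1) [heading=180, draw]
PD: pen down
RT 90: heading 180 -> 90
PU: pen up
RT 180: heading 90 -> 270
FD 2: (-8,-1) -> (-8,-3) [heading=270, move]
FD 14: (-8,-3) -> (-8,-17) [heading=270, move]
RT 180: heading 270 -> 90
BK 15: (-8,-17) -> (-8,-32) [heading=90, move]
LT 180: heading 90 -> 270
RT 45: heading 270 -> 225
PU: pen up
FD 20: (-8,-32) -> (-22.142,-46.142) [heading=225, move]
FD 13: (-22.142,-46.142) -> (-31.335,-55.335) [heading=225, move]
Final: pos=(-31.335,-55.335), heading=225, 1 segment(s) drawn

Segment lengths:
  seg 1: (8,-1) -> (-8,-1), length = 16
Total = 16

Answer: 16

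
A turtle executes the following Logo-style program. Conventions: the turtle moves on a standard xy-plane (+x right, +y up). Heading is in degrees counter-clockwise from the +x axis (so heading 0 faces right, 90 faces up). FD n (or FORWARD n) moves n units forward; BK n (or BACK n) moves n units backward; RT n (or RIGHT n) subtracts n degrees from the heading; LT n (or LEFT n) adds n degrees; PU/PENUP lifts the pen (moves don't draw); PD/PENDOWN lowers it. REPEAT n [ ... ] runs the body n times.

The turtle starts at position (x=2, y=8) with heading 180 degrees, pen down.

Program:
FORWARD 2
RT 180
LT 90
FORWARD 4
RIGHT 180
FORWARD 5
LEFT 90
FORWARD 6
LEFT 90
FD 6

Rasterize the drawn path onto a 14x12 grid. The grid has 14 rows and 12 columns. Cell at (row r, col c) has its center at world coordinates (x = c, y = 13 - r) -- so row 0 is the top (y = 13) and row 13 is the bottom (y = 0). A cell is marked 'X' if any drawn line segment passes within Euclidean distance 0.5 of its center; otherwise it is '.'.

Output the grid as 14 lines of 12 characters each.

Segment 0: (2,8) -> (0,8)
Segment 1: (0,8) -> (0,12)
Segment 2: (0,12) -> (0,7)
Segment 3: (0,7) -> (6,7)
Segment 4: (6,7) -> (6,13)

Answer: ......X.....
X.....X.....
X.....X.....
X.....X.....
X.....X.....
XXX...X.....
XXXXXXX.....
............
............
............
............
............
............
............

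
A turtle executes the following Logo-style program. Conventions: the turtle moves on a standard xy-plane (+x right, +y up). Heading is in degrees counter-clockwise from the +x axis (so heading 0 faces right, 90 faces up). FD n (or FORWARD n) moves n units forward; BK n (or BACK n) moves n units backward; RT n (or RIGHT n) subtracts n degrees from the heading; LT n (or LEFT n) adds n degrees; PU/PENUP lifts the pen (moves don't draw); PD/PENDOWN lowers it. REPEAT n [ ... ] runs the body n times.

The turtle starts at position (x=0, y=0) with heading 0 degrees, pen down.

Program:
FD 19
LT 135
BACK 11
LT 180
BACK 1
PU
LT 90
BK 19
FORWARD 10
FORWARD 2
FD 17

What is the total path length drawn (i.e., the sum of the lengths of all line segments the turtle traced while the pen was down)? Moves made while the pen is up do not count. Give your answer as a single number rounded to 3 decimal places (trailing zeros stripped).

Answer: 31

Derivation:
Executing turtle program step by step:
Start: pos=(0,0), heading=0, pen down
FD 19: (0,0) -> (19,0) [heading=0, draw]
LT 135: heading 0 -> 135
BK 11: (19,0) -> (26.778,-7.778) [heading=135, draw]
LT 180: heading 135 -> 315
BK 1: (26.778,-7.778) -> (26.071,-7.071) [heading=315, draw]
PU: pen up
LT 90: heading 315 -> 45
BK 19: (26.071,-7.071) -> (12.636,-20.506) [heading=45, move]
FD 10: (12.636,-20.506) -> (19.707,-13.435) [heading=45, move]
FD 2: (19.707,-13.435) -> (21.121,-12.021) [heading=45, move]
FD 17: (21.121,-12.021) -> (33.142,0) [heading=45, move]
Final: pos=(33.142,0), heading=45, 3 segment(s) drawn

Segment lengths:
  seg 1: (0,0) -> (19,0), length = 19
  seg 2: (19,0) -> (26.778,-7.778), length = 11
  seg 3: (26.778,-7.778) -> (26.071,-7.071), length = 1
Total = 31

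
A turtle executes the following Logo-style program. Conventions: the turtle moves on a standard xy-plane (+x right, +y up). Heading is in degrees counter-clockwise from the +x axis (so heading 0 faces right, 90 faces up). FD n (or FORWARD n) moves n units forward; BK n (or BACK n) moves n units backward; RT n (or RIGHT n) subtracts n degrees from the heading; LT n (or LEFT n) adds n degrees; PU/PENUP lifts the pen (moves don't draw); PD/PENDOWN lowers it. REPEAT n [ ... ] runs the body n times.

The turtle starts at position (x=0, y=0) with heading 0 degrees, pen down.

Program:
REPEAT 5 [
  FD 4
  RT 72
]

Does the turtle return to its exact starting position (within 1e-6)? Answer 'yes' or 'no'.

Executing turtle program step by step:
Start: pos=(0,0), heading=0, pen down
REPEAT 5 [
  -- iteration 1/5 --
  FD 4: (0,0) -> (4,0) [heading=0, draw]
  RT 72: heading 0 -> 288
  -- iteration 2/5 --
  FD 4: (4,0) -> (5.236,-3.804) [heading=288, draw]
  RT 72: heading 288 -> 216
  -- iteration 3/5 --
  FD 4: (5.236,-3.804) -> (2,-6.155) [heading=216, draw]
  RT 72: heading 216 -> 144
  -- iteration 4/5 --
  FD 4: (2,-6.155) -> (-1.236,-3.804) [heading=144, draw]
  RT 72: heading 144 -> 72
  -- iteration 5/5 --
  FD 4: (-1.236,-3.804) -> (0,0) [heading=72, draw]
  RT 72: heading 72 -> 0
]
Final: pos=(0,0), heading=0, 5 segment(s) drawn

Start position: (0, 0)
Final position: (0, 0)
Distance = 0; < 1e-6 -> CLOSED

Answer: yes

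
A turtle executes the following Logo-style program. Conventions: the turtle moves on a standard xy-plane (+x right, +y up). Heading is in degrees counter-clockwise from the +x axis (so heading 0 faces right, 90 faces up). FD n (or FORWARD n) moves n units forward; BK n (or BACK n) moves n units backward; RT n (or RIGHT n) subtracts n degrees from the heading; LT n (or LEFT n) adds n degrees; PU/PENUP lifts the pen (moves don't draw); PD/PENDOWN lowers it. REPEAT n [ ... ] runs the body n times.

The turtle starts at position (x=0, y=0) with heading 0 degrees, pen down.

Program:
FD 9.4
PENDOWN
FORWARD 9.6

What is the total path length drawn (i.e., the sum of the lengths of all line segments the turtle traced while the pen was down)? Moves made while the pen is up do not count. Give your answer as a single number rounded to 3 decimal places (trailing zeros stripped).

Answer: 19

Derivation:
Executing turtle program step by step:
Start: pos=(0,0), heading=0, pen down
FD 9.4: (0,0) -> (9.4,0) [heading=0, draw]
PD: pen down
FD 9.6: (9.4,0) -> (19,0) [heading=0, draw]
Final: pos=(19,0), heading=0, 2 segment(s) drawn

Segment lengths:
  seg 1: (0,0) -> (9.4,0), length = 9.4
  seg 2: (9.4,0) -> (19,0), length = 9.6
Total = 19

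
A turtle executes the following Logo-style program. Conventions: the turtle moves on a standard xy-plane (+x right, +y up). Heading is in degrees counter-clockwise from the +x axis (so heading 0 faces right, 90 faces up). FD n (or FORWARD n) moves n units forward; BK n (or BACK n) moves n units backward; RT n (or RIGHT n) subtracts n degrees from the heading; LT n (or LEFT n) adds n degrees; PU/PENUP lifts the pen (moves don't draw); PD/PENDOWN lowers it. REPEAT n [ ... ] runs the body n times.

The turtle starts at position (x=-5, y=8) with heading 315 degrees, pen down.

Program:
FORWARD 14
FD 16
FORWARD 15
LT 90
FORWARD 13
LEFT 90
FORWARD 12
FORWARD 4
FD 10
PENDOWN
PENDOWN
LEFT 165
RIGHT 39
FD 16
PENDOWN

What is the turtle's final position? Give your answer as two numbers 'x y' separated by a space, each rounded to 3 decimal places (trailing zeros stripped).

Executing turtle program step by step:
Start: pos=(-5,8), heading=315, pen down
FD 14: (-5,8) -> (4.899,-1.899) [heading=315, draw]
FD 16: (4.899,-1.899) -> (16.213,-13.213) [heading=315, draw]
FD 15: (16.213,-13.213) -> (26.82,-23.82) [heading=315, draw]
LT 90: heading 315 -> 45
FD 13: (26.82,-23.82) -> (36.012,-14.627) [heading=45, draw]
LT 90: heading 45 -> 135
FD 12: (36.012,-14.627) -> (27.527,-6.142) [heading=135, draw]
FD 4: (27.527,-6.142) -> (24.698,-3.314) [heading=135, draw]
FD 10: (24.698,-3.314) -> (17.627,3.757) [heading=135, draw]
PD: pen down
PD: pen down
LT 165: heading 135 -> 300
RT 39: heading 300 -> 261
FD 16: (17.627,3.757) -> (15.124,-12.046) [heading=261, draw]
PD: pen down
Final: pos=(15.124,-12.046), heading=261, 8 segment(s) drawn

Answer: 15.124 -12.046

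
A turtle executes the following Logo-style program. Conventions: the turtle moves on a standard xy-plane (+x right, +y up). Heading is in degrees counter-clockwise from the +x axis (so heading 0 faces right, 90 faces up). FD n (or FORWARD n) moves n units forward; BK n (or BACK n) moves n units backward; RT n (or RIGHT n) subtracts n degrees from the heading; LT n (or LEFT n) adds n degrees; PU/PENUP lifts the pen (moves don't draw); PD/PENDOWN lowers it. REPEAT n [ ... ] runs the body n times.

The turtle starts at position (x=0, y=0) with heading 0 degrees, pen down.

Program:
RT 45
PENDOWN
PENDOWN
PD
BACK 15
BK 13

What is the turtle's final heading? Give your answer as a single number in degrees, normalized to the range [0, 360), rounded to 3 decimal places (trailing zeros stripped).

Answer: 315

Derivation:
Executing turtle program step by step:
Start: pos=(0,0), heading=0, pen down
RT 45: heading 0 -> 315
PD: pen down
PD: pen down
PD: pen down
BK 15: (0,0) -> (-10.607,10.607) [heading=315, draw]
BK 13: (-10.607,10.607) -> (-19.799,19.799) [heading=315, draw]
Final: pos=(-19.799,19.799), heading=315, 2 segment(s) drawn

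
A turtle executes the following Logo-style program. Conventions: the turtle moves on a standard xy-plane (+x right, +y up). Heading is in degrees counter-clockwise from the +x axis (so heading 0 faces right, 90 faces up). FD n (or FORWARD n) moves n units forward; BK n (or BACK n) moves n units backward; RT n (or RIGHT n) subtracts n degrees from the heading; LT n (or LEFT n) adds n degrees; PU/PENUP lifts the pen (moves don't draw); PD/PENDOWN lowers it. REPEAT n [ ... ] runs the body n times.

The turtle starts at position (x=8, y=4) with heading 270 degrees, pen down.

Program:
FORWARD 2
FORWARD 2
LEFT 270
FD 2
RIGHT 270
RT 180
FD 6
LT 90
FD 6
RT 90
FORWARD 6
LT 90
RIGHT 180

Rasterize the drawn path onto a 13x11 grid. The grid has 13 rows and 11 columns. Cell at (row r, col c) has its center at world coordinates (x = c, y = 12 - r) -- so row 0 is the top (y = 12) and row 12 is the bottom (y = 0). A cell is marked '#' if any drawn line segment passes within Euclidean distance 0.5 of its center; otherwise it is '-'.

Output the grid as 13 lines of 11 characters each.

Segment 0: (8,4) -> (8,2)
Segment 1: (8,2) -> (8,0)
Segment 2: (8,0) -> (6,0)
Segment 3: (6,0) -> (6,6)
Segment 4: (6,6) -> (0,6)
Segment 5: (0,6) -> (0,12)

Answer: #----------
#----------
#----------
#----------
#----------
#----------
#######----
------#----
------#-#--
------#-#--
------#-#--
------#-#--
------###--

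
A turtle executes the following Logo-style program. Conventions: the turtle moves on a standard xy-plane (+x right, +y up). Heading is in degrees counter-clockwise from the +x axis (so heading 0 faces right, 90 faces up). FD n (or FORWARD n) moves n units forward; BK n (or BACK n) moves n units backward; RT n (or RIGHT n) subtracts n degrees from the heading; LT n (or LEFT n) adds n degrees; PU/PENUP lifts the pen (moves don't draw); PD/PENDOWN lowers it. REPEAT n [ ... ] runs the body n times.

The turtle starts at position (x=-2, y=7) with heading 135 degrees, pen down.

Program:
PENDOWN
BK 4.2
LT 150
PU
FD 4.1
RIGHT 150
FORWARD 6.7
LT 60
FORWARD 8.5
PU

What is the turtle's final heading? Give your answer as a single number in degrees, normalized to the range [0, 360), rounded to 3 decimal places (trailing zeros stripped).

Answer: 195

Derivation:
Executing turtle program step by step:
Start: pos=(-2,7), heading=135, pen down
PD: pen down
BK 4.2: (-2,7) -> (0.97,4.03) [heading=135, draw]
LT 150: heading 135 -> 285
PU: pen up
FD 4.1: (0.97,4.03) -> (2.031,0.07) [heading=285, move]
RT 150: heading 285 -> 135
FD 6.7: (2.031,0.07) -> (-2.707,4.807) [heading=135, move]
LT 60: heading 135 -> 195
FD 8.5: (-2.707,4.807) -> (-10.917,2.608) [heading=195, move]
PU: pen up
Final: pos=(-10.917,2.608), heading=195, 1 segment(s) drawn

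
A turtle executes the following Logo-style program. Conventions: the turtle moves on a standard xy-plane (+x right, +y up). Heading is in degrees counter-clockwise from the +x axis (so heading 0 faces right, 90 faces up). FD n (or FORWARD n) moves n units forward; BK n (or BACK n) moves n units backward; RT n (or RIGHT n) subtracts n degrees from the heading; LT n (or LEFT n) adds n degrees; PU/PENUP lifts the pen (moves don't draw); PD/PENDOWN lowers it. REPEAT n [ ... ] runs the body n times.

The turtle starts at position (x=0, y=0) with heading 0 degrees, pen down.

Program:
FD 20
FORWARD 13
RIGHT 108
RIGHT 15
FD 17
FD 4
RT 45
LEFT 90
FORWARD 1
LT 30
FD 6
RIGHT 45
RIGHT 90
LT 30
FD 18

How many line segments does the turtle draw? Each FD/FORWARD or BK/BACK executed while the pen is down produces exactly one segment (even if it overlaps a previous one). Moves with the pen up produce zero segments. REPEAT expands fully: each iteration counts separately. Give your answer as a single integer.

Executing turtle program step by step:
Start: pos=(0,0), heading=0, pen down
FD 20: (0,0) -> (20,0) [heading=0, draw]
FD 13: (20,0) -> (33,0) [heading=0, draw]
RT 108: heading 0 -> 252
RT 15: heading 252 -> 237
FD 17: (33,0) -> (23.741,-14.257) [heading=237, draw]
FD 4: (23.741,-14.257) -> (21.563,-17.612) [heading=237, draw]
RT 45: heading 237 -> 192
LT 90: heading 192 -> 282
FD 1: (21.563,-17.612) -> (21.77,-18.59) [heading=282, draw]
LT 30: heading 282 -> 312
FD 6: (21.77,-18.59) -> (25.785,-23.049) [heading=312, draw]
RT 45: heading 312 -> 267
RT 90: heading 267 -> 177
LT 30: heading 177 -> 207
FD 18: (25.785,-23.049) -> (9.747,-31.221) [heading=207, draw]
Final: pos=(9.747,-31.221), heading=207, 7 segment(s) drawn
Segments drawn: 7

Answer: 7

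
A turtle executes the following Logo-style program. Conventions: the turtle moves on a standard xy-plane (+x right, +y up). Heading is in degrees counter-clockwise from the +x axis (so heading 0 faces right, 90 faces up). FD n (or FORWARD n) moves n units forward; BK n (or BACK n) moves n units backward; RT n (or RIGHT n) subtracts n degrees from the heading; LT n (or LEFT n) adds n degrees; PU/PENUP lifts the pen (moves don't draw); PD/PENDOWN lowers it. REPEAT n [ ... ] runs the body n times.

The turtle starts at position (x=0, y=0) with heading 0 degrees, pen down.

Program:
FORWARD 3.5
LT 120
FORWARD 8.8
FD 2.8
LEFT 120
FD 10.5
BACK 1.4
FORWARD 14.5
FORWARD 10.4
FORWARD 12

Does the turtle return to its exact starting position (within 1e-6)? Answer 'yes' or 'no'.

Answer: no

Derivation:
Executing turtle program step by step:
Start: pos=(0,0), heading=0, pen down
FD 3.5: (0,0) -> (3.5,0) [heading=0, draw]
LT 120: heading 0 -> 120
FD 8.8: (3.5,0) -> (-0.9,7.621) [heading=120, draw]
FD 2.8: (-0.9,7.621) -> (-2.3,10.046) [heading=120, draw]
LT 120: heading 120 -> 240
FD 10.5: (-2.3,10.046) -> (-7.55,0.953) [heading=240, draw]
BK 1.4: (-7.55,0.953) -> (-6.85,2.165) [heading=240, draw]
FD 14.5: (-6.85,2.165) -> (-14.1,-10.392) [heading=240, draw]
FD 10.4: (-14.1,-10.392) -> (-19.3,-19.399) [heading=240, draw]
FD 12: (-19.3,-19.399) -> (-25.3,-29.791) [heading=240, draw]
Final: pos=(-25.3,-29.791), heading=240, 8 segment(s) drawn

Start position: (0, 0)
Final position: (-25.3, -29.791)
Distance = 39.085; >= 1e-6 -> NOT closed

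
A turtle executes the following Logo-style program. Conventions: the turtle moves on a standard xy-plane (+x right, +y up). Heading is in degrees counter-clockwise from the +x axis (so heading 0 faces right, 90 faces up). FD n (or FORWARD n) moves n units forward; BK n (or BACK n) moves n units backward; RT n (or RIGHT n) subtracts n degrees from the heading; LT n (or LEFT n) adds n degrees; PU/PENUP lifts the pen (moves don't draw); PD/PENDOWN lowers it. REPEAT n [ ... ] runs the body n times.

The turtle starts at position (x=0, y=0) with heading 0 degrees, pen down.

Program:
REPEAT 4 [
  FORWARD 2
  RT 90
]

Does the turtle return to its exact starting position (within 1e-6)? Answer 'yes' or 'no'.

Answer: yes

Derivation:
Executing turtle program step by step:
Start: pos=(0,0), heading=0, pen down
REPEAT 4 [
  -- iteration 1/4 --
  FD 2: (0,0) -> (2,0) [heading=0, draw]
  RT 90: heading 0 -> 270
  -- iteration 2/4 --
  FD 2: (2,0) -> (2,-2) [heading=270, draw]
  RT 90: heading 270 -> 180
  -- iteration 3/4 --
  FD 2: (2,-2) -> (0,-2) [heading=180, draw]
  RT 90: heading 180 -> 90
  -- iteration 4/4 --
  FD 2: (0,-2) -> (0,0) [heading=90, draw]
  RT 90: heading 90 -> 0
]
Final: pos=(0,0), heading=0, 4 segment(s) drawn

Start position: (0, 0)
Final position: (0, 0)
Distance = 0; < 1e-6 -> CLOSED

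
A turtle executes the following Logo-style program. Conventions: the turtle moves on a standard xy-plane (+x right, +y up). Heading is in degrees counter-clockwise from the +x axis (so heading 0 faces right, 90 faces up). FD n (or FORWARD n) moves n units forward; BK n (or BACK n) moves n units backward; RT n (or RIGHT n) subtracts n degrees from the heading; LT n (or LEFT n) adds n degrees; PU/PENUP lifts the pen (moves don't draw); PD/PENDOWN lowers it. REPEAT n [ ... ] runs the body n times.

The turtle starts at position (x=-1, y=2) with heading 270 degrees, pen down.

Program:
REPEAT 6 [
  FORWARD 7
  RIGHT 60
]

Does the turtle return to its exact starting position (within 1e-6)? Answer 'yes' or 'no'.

Executing turtle program step by step:
Start: pos=(-1,2), heading=270, pen down
REPEAT 6 [
  -- iteration 1/6 --
  FD 7: (-1,2) -> (-1,-5) [heading=270, draw]
  RT 60: heading 270 -> 210
  -- iteration 2/6 --
  FD 7: (-1,-5) -> (-7.062,-8.5) [heading=210, draw]
  RT 60: heading 210 -> 150
  -- iteration 3/6 --
  FD 7: (-7.062,-8.5) -> (-13.124,-5) [heading=150, draw]
  RT 60: heading 150 -> 90
  -- iteration 4/6 --
  FD 7: (-13.124,-5) -> (-13.124,2) [heading=90, draw]
  RT 60: heading 90 -> 30
  -- iteration 5/6 --
  FD 7: (-13.124,2) -> (-7.062,5.5) [heading=30, draw]
  RT 60: heading 30 -> 330
  -- iteration 6/6 --
  FD 7: (-7.062,5.5) -> (-1,2) [heading=330, draw]
  RT 60: heading 330 -> 270
]
Final: pos=(-1,2), heading=270, 6 segment(s) drawn

Start position: (-1, 2)
Final position: (-1, 2)
Distance = 0; < 1e-6 -> CLOSED

Answer: yes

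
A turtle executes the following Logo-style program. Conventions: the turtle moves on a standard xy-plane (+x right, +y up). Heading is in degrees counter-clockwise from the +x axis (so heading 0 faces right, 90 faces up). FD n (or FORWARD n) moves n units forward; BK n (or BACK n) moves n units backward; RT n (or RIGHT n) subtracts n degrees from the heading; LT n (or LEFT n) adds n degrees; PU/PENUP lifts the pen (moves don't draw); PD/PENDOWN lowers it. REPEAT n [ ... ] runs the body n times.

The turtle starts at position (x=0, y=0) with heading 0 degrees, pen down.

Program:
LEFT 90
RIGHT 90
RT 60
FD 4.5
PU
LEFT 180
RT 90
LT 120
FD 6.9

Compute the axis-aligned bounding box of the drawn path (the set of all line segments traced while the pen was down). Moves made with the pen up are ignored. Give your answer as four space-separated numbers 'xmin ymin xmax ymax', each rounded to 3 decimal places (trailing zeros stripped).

Executing turtle program step by step:
Start: pos=(0,0), heading=0, pen down
LT 90: heading 0 -> 90
RT 90: heading 90 -> 0
RT 60: heading 0 -> 300
FD 4.5: (0,0) -> (2.25,-3.897) [heading=300, draw]
PU: pen up
LT 180: heading 300 -> 120
RT 90: heading 120 -> 30
LT 120: heading 30 -> 150
FD 6.9: (2.25,-3.897) -> (-3.726,-0.447) [heading=150, move]
Final: pos=(-3.726,-0.447), heading=150, 1 segment(s) drawn

Segment endpoints: x in {0, 2.25}, y in {-3.897, 0}
xmin=0, ymin=-3.897, xmax=2.25, ymax=0

Answer: 0 -3.897 2.25 0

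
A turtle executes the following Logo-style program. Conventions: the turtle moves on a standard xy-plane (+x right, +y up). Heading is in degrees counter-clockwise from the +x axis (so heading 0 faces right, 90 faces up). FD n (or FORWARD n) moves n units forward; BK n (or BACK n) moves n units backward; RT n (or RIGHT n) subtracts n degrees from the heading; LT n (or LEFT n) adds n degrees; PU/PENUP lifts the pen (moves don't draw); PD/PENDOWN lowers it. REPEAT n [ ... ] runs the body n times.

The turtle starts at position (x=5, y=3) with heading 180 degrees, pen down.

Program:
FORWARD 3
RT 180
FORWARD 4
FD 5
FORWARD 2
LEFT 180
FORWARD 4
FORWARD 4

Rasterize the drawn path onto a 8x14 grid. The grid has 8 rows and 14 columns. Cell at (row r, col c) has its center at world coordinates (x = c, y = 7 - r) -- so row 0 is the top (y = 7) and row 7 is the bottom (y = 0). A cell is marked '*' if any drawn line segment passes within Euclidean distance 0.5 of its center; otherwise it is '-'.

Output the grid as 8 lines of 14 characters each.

Answer: --------------
--------------
--------------
--------------
--************
--------------
--------------
--------------

Derivation:
Segment 0: (5,3) -> (2,3)
Segment 1: (2,3) -> (6,3)
Segment 2: (6,3) -> (11,3)
Segment 3: (11,3) -> (13,3)
Segment 4: (13,3) -> (9,3)
Segment 5: (9,3) -> (5,3)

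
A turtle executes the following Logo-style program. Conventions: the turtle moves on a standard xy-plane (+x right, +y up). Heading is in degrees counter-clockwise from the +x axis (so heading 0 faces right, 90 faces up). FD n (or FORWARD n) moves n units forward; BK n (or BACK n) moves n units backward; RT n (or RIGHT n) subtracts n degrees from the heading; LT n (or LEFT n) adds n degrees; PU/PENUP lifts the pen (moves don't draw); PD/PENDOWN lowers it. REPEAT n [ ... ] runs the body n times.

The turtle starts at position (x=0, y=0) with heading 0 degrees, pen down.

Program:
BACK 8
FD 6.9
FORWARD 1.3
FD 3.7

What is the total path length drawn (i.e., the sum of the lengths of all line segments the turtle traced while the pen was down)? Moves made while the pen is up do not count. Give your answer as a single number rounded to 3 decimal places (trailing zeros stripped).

Answer: 19.9

Derivation:
Executing turtle program step by step:
Start: pos=(0,0), heading=0, pen down
BK 8: (0,0) -> (-8,0) [heading=0, draw]
FD 6.9: (-8,0) -> (-1.1,0) [heading=0, draw]
FD 1.3: (-1.1,0) -> (0.2,0) [heading=0, draw]
FD 3.7: (0.2,0) -> (3.9,0) [heading=0, draw]
Final: pos=(3.9,0), heading=0, 4 segment(s) drawn

Segment lengths:
  seg 1: (0,0) -> (-8,0), length = 8
  seg 2: (-8,0) -> (-1.1,0), length = 6.9
  seg 3: (-1.1,0) -> (0.2,0), length = 1.3
  seg 4: (0.2,0) -> (3.9,0), length = 3.7
Total = 19.9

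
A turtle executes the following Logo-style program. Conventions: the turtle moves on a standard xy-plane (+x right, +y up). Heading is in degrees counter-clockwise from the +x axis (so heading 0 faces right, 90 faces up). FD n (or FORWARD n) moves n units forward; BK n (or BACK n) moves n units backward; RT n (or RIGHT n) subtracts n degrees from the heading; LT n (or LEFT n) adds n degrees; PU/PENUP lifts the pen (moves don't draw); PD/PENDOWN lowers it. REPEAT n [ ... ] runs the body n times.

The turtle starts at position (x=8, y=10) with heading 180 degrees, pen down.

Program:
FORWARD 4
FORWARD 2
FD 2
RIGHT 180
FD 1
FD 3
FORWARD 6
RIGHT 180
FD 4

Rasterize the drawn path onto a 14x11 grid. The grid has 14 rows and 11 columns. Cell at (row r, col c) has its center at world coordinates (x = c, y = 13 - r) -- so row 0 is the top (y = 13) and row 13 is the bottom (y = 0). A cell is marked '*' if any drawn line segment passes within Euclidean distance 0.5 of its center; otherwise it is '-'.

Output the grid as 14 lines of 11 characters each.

Segment 0: (8,10) -> (4,10)
Segment 1: (4,10) -> (2,10)
Segment 2: (2,10) -> (0,10)
Segment 3: (0,10) -> (1,10)
Segment 4: (1,10) -> (4,10)
Segment 5: (4,10) -> (10,10)
Segment 6: (10,10) -> (6,10)

Answer: -----------
-----------
-----------
***********
-----------
-----------
-----------
-----------
-----------
-----------
-----------
-----------
-----------
-----------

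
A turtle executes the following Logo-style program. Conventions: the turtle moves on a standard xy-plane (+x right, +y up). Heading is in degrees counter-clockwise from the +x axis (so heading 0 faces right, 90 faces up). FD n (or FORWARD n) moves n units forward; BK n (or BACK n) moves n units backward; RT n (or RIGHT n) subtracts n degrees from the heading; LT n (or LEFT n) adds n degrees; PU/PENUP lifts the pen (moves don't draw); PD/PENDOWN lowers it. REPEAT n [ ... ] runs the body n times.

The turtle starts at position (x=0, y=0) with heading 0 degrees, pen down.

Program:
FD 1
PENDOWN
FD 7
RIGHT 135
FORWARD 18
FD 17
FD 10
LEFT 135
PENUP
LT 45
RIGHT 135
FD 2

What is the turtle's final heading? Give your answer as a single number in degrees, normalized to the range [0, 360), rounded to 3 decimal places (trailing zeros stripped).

Executing turtle program step by step:
Start: pos=(0,0), heading=0, pen down
FD 1: (0,0) -> (1,0) [heading=0, draw]
PD: pen down
FD 7: (1,0) -> (8,0) [heading=0, draw]
RT 135: heading 0 -> 225
FD 18: (8,0) -> (-4.728,-12.728) [heading=225, draw]
FD 17: (-4.728,-12.728) -> (-16.749,-24.749) [heading=225, draw]
FD 10: (-16.749,-24.749) -> (-23.82,-31.82) [heading=225, draw]
LT 135: heading 225 -> 0
PU: pen up
LT 45: heading 0 -> 45
RT 135: heading 45 -> 270
FD 2: (-23.82,-31.82) -> (-23.82,-33.82) [heading=270, move]
Final: pos=(-23.82,-33.82), heading=270, 5 segment(s) drawn

Answer: 270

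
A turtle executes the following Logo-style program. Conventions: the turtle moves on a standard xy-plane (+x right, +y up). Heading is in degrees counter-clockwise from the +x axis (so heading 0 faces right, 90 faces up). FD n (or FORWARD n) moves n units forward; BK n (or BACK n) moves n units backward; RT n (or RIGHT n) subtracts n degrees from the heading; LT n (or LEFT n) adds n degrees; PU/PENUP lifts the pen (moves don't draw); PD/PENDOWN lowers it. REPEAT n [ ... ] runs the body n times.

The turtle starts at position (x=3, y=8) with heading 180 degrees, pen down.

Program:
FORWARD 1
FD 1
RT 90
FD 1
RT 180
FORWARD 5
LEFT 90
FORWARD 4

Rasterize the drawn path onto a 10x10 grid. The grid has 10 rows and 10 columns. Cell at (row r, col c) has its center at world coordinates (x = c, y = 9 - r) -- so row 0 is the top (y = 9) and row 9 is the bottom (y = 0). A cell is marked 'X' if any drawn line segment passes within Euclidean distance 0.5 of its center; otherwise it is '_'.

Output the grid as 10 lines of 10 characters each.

Segment 0: (3,8) -> (2,8)
Segment 1: (2,8) -> (1,8)
Segment 2: (1,8) -> (1,9)
Segment 3: (1,9) -> (1,4)
Segment 4: (1,4) -> (5,4)

Answer: _X________
_XXX______
_X________
_X________
_X________
_XXXXX____
__________
__________
__________
__________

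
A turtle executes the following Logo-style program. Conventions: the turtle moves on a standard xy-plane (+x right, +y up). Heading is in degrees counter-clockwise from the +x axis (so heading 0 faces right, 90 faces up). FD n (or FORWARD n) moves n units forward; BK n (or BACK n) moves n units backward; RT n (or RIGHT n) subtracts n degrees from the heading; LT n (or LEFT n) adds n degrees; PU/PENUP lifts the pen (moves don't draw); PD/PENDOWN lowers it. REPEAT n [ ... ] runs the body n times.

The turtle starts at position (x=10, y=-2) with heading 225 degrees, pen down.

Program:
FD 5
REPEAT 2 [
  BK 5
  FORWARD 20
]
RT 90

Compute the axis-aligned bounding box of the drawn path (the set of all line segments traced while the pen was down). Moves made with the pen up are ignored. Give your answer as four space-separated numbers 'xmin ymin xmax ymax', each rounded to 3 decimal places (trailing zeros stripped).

Executing turtle program step by step:
Start: pos=(10,-2), heading=225, pen down
FD 5: (10,-2) -> (6.464,-5.536) [heading=225, draw]
REPEAT 2 [
  -- iteration 1/2 --
  BK 5: (6.464,-5.536) -> (10,-2) [heading=225, draw]
  FD 20: (10,-2) -> (-4.142,-16.142) [heading=225, draw]
  -- iteration 2/2 --
  BK 5: (-4.142,-16.142) -> (-0.607,-12.607) [heading=225, draw]
  FD 20: (-0.607,-12.607) -> (-14.749,-26.749) [heading=225, draw]
]
RT 90: heading 225 -> 135
Final: pos=(-14.749,-26.749), heading=135, 5 segment(s) drawn

Segment endpoints: x in {-14.749, -4.142, -0.607, 6.464, 10}, y in {-26.749, -16.142, -12.607, -5.536, -2, -2}
xmin=-14.749, ymin=-26.749, xmax=10, ymax=-2

Answer: -14.749 -26.749 10 -2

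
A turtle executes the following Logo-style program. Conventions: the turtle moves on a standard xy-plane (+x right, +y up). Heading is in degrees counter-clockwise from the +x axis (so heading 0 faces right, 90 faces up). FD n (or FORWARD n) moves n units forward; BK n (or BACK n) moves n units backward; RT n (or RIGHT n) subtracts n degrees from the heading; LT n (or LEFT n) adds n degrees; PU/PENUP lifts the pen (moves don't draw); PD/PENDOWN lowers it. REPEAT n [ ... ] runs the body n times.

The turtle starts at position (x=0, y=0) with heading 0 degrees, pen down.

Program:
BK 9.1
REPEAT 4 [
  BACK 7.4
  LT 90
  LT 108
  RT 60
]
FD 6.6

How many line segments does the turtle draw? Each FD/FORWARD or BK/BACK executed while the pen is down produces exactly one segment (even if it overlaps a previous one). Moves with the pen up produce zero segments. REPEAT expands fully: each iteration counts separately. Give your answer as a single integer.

Executing turtle program step by step:
Start: pos=(0,0), heading=0, pen down
BK 9.1: (0,0) -> (-9.1,0) [heading=0, draw]
REPEAT 4 [
  -- iteration 1/4 --
  BK 7.4: (-9.1,0) -> (-16.5,0) [heading=0, draw]
  LT 90: heading 0 -> 90
  LT 108: heading 90 -> 198
  RT 60: heading 198 -> 138
  -- iteration 2/4 --
  BK 7.4: (-16.5,0) -> (-11.001,-4.952) [heading=138, draw]
  LT 90: heading 138 -> 228
  LT 108: heading 228 -> 336
  RT 60: heading 336 -> 276
  -- iteration 3/4 --
  BK 7.4: (-11.001,-4.952) -> (-11.774,2.408) [heading=276, draw]
  LT 90: heading 276 -> 6
  LT 108: heading 6 -> 114
  RT 60: heading 114 -> 54
  -- iteration 4/4 --
  BK 7.4: (-11.774,2.408) -> (-16.124,-3.579) [heading=54, draw]
  LT 90: heading 54 -> 144
  LT 108: heading 144 -> 252
  RT 60: heading 252 -> 192
]
FD 6.6: (-16.124,-3.579) -> (-22.58,-4.951) [heading=192, draw]
Final: pos=(-22.58,-4.951), heading=192, 6 segment(s) drawn
Segments drawn: 6

Answer: 6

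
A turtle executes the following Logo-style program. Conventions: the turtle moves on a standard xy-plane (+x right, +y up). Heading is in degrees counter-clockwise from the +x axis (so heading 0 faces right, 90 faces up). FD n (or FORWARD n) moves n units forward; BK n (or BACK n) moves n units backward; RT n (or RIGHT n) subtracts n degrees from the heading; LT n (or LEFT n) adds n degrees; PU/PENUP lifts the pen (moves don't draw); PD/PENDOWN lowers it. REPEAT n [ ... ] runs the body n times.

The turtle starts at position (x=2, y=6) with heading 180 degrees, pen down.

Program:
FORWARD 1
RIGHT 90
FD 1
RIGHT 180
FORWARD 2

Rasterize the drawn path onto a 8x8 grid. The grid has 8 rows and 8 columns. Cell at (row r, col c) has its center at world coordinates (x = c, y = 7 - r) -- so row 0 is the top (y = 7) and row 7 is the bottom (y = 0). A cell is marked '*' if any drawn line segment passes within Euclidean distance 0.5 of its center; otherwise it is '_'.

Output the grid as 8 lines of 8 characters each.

Segment 0: (2,6) -> (1,6)
Segment 1: (1,6) -> (1,7)
Segment 2: (1,7) -> (1,5)

Answer: _*______
_**_____
_*______
________
________
________
________
________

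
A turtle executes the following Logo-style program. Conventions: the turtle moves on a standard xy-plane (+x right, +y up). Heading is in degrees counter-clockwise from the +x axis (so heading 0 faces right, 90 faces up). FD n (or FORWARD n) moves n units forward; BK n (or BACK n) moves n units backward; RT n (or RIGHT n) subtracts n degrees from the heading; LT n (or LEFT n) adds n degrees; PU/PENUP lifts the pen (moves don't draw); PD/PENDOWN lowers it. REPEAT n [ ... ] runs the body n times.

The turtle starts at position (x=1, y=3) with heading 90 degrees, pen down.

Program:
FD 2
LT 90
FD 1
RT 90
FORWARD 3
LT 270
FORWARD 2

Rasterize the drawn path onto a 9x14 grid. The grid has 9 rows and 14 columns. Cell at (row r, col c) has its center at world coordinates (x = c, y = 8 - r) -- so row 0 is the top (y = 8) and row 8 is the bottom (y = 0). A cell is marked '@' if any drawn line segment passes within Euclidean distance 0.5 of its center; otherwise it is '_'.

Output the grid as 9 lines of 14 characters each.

Segment 0: (1,3) -> (1,5)
Segment 1: (1,5) -> (0,5)
Segment 2: (0,5) -> (0,8)
Segment 3: (0,8) -> (2,8)

Answer: @@@___________
@_____________
@_____________
@@____________
_@____________
_@____________
______________
______________
______________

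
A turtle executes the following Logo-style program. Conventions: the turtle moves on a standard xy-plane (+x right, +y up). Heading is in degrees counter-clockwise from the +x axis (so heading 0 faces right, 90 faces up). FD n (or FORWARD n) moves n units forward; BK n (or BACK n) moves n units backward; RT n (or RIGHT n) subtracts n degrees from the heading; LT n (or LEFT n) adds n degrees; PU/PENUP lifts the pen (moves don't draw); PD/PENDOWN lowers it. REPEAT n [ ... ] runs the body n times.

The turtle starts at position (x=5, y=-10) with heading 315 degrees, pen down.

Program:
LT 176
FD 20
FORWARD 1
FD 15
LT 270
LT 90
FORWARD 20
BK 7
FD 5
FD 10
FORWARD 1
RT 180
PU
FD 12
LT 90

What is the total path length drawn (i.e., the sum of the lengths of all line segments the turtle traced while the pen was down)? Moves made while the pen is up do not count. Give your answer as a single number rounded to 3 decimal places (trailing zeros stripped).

Answer: 79

Derivation:
Executing turtle program step by step:
Start: pos=(5,-10), heading=315, pen down
LT 176: heading 315 -> 131
FD 20: (5,-10) -> (-8.121,5.094) [heading=131, draw]
FD 1: (-8.121,5.094) -> (-8.777,5.849) [heading=131, draw]
FD 15: (-8.777,5.849) -> (-18.618,17.17) [heading=131, draw]
LT 270: heading 131 -> 41
LT 90: heading 41 -> 131
FD 20: (-18.618,17.17) -> (-31.739,32.264) [heading=131, draw]
BK 7: (-31.739,32.264) -> (-27.147,26.981) [heading=131, draw]
FD 5: (-27.147,26.981) -> (-30.427,30.754) [heading=131, draw]
FD 10: (-30.427,30.754) -> (-36.988,38.301) [heading=131, draw]
FD 1: (-36.988,38.301) -> (-37.644,39.056) [heading=131, draw]
RT 180: heading 131 -> 311
PU: pen up
FD 12: (-37.644,39.056) -> (-29.771,30) [heading=311, move]
LT 90: heading 311 -> 41
Final: pos=(-29.771,30), heading=41, 8 segment(s) drawn

Segment lengths:
  seg 1: (5,-10) -> (-8.121,5.094), length = 20
  seg 2: (-8.121,5.094) -> (-8.777,5.849), length = 1
  seg 3: (-8.777,5.849) -> (-18.618,17.17), length = 15
  seg 4: (-18.618,17.17) -> (-31.739,32.264), length = 20
  seg 5: (-31.739,32.264) -> (-27.147,26.981), length = 7
  seg 6: (-27.147,26.981) -> (-30.427,30.754), length = 5
  seg 7: (-30.427,30.754) -> (-36.988,38.301), length = 10
  seg 8: (-36.988,38.301) -> (-37.644,39.056), length = 1
Total = 79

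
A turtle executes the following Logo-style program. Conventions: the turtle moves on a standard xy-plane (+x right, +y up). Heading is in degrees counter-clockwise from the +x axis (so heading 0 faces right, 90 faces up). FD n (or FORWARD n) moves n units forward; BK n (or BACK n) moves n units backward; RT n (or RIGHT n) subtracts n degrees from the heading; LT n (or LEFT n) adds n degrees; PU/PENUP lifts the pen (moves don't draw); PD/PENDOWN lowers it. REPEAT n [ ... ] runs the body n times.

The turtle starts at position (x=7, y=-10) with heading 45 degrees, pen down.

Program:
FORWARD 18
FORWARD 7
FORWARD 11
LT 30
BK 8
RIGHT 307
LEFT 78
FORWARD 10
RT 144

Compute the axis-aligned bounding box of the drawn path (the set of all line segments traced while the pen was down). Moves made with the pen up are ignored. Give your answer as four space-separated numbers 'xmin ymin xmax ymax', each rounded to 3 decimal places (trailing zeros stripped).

Answer: 7 -10 32.456 15.456

Derivation:
Executing turtle program step by step:
Start: pos=(7,-10), heading=45, pen down
FD 18: (7,-10) -> (19.728,2.728) [heading=45, draw]
FD 7: (19.728,2.728) -> (24.678,7.678) [heading=45, draw]
FD 11: (24.678,7.678) -> (32.456,15.456) [heading=45, draw]
LT 30: heading 45 -> 75
BK 8: (32.456,15.456) -> (30.385,7.728) [heading=75, draw]
RT 307: heading 75 -> 128
LT 78: heading 128 -> 206
FD 10: (30.385,7.728) -> (21.397,3.345) [heading=206, draw]
RT 144: heading 206 -> 62
Final: pos=(21.397,3.345), heading=62, 5 segment(s) drawn

Segment endpoints: x in {7, 19.728, 21.397, 24.678, 30.385, 32.456}, y in {-10, 2.728, 3.345, 7.678, 7.728, 15.456}
xmin=7, ymin=-10, xmax=32.456, ymax=15.456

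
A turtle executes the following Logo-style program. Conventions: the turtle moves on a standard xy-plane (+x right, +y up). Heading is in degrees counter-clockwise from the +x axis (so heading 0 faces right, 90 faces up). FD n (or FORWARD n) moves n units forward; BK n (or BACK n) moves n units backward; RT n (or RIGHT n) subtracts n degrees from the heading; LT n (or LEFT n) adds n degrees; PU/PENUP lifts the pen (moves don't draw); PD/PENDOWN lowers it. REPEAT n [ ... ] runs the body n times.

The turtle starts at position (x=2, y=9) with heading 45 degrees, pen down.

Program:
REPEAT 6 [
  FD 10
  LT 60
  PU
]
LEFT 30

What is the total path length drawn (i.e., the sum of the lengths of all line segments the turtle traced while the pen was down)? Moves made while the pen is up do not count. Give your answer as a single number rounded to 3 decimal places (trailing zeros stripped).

Executing turtle program step by step:
Start: pos=(2,9), heading=45, pen down
REPEAT 6 [
  -- iteration 1/6 --
  FD 10: (2,9) -> (9.071,16.071) [heading=45, draw]
  LT 60: heading 45 -> 105
  PU: pen up
  -- iteration 2/6 --
  FD 10: (9.071,16.071) -> (6.483,25.73) [heading=105, move]
  LT 60: heading 105 -> 165
  PU: pen up
  -- iteration 3/6 --
  FD 10: (6.483,25.73) -> (-3.176,28.319) [heading=165, move]
  LT 60: heading 165 -> 225
  PU: pen up
  -- iteration 4/6 --
  FD 10: (-3.176,28.319) -> (-10.247,21.247) [heading=225, move]
  LT 60: heading 225 -> 285
  PU: pen up
  -- iteration 5/6 --
  FD 10: (-10.247,21.247) -> (-7.659,11.588) [heading=285, move]
  LT 60: heading 285 -> 345
  PU: pen up
  -- iteration 6/6 --
  FD 10: (-7.659,11.588) -> (2,9) [heading=345, move]
  LT 60: heading 345 -> 45
  PU: pen up
]
LT 30: heading 45 -> 75
Final: pos=(2,9), heading=75, 1 segment(s) drawn

Segment lengths:
  seg 1: (2,9) -> (9.071,16.071), length = 10
Total = 10

Answer: 10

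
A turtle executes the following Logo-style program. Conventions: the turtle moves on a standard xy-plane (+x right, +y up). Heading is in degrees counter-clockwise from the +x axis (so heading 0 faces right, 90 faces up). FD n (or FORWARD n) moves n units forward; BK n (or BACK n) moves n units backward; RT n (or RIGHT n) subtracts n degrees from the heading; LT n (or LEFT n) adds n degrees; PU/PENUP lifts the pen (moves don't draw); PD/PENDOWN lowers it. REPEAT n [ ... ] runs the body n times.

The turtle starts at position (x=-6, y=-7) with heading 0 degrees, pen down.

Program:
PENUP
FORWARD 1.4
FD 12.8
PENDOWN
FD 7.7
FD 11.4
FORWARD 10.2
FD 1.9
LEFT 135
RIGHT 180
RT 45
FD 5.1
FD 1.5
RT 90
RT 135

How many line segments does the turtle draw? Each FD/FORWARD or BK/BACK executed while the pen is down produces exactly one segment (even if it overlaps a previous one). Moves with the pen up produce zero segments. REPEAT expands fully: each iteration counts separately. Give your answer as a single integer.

Answer: 6

Derivation:
Executing turtle program step by step:
Start: pos=(-6,-7), heading=0, pen down
PU: pen up
FD 1.4: (-6,-7) -> (-4.6,-7) [heading=0, move]
FD 12.8: (-4.6,-7) -> (8.2,-7) [heading=0, move]
PD: pen down
FD 7.7: (8.2,-7) -> (15.9,-7) [heading=0, draw]
FD 11.4: (15.9,-7) -> (27.3,-7) [heading=0, draw]
FD 10.2: (27.3,-7) -> (37.5,-7) [heading=0, draw]
FD 1.9: (37.5,-7) -> (39.4,-7) [heading=0, draw]
LT 135: heading 0 -> 135
RT 180: heading 135 -> 315
RT 45: heading 315 -> 270
FD 5.1: (39.4,-7) -> (39.4,-12.1) [heading=270, draw]
FD 1.5: (39.4,-12.1) -> (39.4,-13.6) [heading=270, draw]
RT 90: heading 270 -> 180
RT 135: heading 180 -> 45
Final: pos=(39.4,-13.6), heading=45, 6 segment(s) drawn
Segments drawn: 6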